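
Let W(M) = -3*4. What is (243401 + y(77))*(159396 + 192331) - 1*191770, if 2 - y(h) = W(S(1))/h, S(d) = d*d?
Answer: 6592067791971/77 ≈ 8.5611e+10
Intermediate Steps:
S(d) = d²
W(M) = -12
y(h) = 2 + 12/h (y(h) = 2 - (-12)/h = 2 + 12/h)
(243401 + y(77))*(159396 + 192331) - 1*191770 = (243401 + (2 + 12/77))*(159396 + 192331) - 1*191770 = (243401 + (2 + 12*(1/77)))*351727 - 191770 = (243401 + (2 + 12/77))*351727 - 191770 = (243401 + 166/77)*351727 - 191770 = (18742043/77)*351727 - 191770 = 6592082558261/77 - 191770 = 6592067791971/77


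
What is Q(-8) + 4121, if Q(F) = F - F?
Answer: 4121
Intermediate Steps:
Q(F) = 0
Q(-8) + 4121 = 0 + 4121 = 4121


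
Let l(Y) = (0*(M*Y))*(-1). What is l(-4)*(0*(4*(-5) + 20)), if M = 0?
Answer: 0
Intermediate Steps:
l(Y) = 0 (l(Y) = (0*(0*Y))*(-1) = (0*0)*(-1) = 0*(-1) = 0)
l(-4)*(0*(4*(-5) + 20)) = 0*(0*(4*(-5) + 20)) = 0*(0*(-20 + 20)) = 0*(0*0) = 0*0 = 0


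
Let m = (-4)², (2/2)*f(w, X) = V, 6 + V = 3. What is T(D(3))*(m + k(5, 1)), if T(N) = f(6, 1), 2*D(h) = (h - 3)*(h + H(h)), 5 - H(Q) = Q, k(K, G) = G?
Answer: -51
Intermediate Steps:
V = -3 (V = -6 + 3 = -3)
H(Q) = 5 - Q
D(h) = -15/2 + 5*h/2 (D(h) = ((h - 3)*(h + (5 - h)))/2 = ((-3 + h)*5)/2 = (-15 + 5*h)/2 = -15/2 + 5*h/2)
f(w, X) = -3
T(N) = -3
m = 16
T(D(3))*(m + k(5, 1)) = -3*(16 + 1) = -3*17 = -51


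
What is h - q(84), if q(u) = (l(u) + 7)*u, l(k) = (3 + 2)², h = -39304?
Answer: -41992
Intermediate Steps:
l(k) = 25 (l(k) = 5² = 25)
q(u) = 32*u (q(u) = (25 + 7)*u = 32*u)
h - q(84) = -39304 - 32*84 = -39304 - 1*2688 = -39304 - 2688 = -41992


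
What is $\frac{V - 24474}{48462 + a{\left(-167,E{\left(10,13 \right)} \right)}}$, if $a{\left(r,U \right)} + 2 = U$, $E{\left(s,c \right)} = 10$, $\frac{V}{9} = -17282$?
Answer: $- \frac{90006}{24235} \approx -3.7139$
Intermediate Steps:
$V = -155538$ ($V = 9 \left(-17282\right) = -155538$)
$a{\left(r,U \right)} = -2 + U$
$\frac{V - 24474}{48462 + a{\left(-167,E{\left(10,13 \right)} \right)}} = \frac{-155538 - 24474}{48462 + \left(-2 + 10\right)} = - \frac{180012}{48462 + 8} = - \frac{180012}{48470} = \left(-180012\right) \frac{1}{48470} = - \frac{90006}{24235}$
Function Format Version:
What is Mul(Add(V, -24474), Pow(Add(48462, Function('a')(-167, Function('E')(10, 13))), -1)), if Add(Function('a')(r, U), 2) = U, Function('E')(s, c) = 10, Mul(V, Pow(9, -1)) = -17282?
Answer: Rational(-90006, 24235) ≈ -3.7139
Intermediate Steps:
V = -155538 (V = Mul(9, -17282) = -155538)
Function('a')(r, U) = Add(-2, U)
Mul(Add(V, -24474), Pow(Add(48462, Function('a')(-167, Function('E')(10, 13))), -1)) = Mul(Add(-155538, -24474), Pow(Add(48462, Add(-2, 10)), -1)) = Mul(-180012, Pow(Add(48462, 8), -1)) = Mul(-180012, Pow(48470, -1)) = Mul(-180012, Rational(1, 48470)) = Rational(-90006, 24235)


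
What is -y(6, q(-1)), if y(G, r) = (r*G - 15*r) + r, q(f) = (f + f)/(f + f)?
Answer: 8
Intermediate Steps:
q(f) = 1 (q(f) = (2*f)/((2*f)) = (2*f)*(1/(2*f)) = 1)
y(G, r) = -14*r + G*r (y(G, r) = (G*r - 15*r) + r = (-15*r + G*r) + r = -14*r + G*r)
-y(6, q(-1)) = -(-14 + 6) = -(-8) = -1*(-8) = 8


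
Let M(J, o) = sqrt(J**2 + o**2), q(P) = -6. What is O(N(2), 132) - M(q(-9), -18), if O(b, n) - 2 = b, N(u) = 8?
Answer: 10 - 6*sqrt(10) ≈ -8.9737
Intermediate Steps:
O(b, n) = 2 + b
O(N(2), 132) - M(q(-9), -18) = (2 + 8) - sqrt((-6)**2 + (-18)**2) = 10 - sqrt(36 + 324) = 10 - sqrt(360) = 10 - 6*sqrt(10)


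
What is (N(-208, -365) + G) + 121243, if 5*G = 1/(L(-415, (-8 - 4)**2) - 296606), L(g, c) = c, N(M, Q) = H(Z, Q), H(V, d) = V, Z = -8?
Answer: 179707852849/1482310 ≈ 1.2124e+5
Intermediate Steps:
N(M, Q) = -8
G = -1/1482310 (G = 1/(5*((-8 - 4)**2 - 296606)) = 1/(5*((-12)**2 - 296606)) = 1/(5*(144 - 296606)) = (1/5)/(-296462) = (1/5)*(-1/296462) = -1/1482310 ≈ -6.7462e-7)
(N(-208, -365) + G) + 121243 = (-8 - 1/1482310) + 121243 = -11858481/1482310 + 121243 = 179707852849/1482310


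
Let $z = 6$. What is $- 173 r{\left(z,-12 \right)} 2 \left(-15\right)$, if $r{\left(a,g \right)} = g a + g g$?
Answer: $373680$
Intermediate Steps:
$r{\left(a,g \right)} = g^{2} + a g$ ($r{\left(a,g \right)} = a g + g^{2} = g^{2} + a g$)
$- 173 r{\left(z,-12 \right)} 2 \left(-15\right) = - 173 \left(- 12 \left(6 - 12\right)\right) 2 \left(-15\right) = - 173 \left(\left(-12\right) \left(-6\right)\right) \left(-30\right) = \left(-173\right) 72 \left(-30\right) = \left(-12456\right) \left(-30\right) = 373680$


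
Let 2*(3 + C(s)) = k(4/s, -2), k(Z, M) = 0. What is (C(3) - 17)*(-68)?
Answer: 1360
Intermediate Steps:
C(s) = -3 (C(s) = -3 + (½)*0 = -3 + 0 = -3)
(C(3) - 17)*(-68) = (-3 - 17)*(-68) = -20*(-68) = 1360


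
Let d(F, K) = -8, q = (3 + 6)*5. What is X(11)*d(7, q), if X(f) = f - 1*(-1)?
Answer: -96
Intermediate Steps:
X(f) = 1 + f (X(f) = f + 1 = 1 + f)
q = 45 (q = 9*5 = 45)
X(11)*d(7, q) = (1 + 11)*(-8) = 12*(-8) = -96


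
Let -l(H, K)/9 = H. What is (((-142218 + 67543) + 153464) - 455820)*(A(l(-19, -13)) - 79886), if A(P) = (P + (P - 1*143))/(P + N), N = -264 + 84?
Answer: 90383505121/3 ≈ 3.0128e+10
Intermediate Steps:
N = -180
l(H, K) = -9*H
A(P) = (-143 + 2*P)/(-180 + P) (A(P) = (P + (P - 1*143))/(P - 180) = (P + (P - 143))/(-180 + P) = (P + (-143 + P))/(-180 + P) = (-143 + 2*P)/(-180 + P))
(((-142218 + 67543) + 153464) - 455820)*(A(l(-19, -13)) - 79886) = (((-142218 + 67543) + 153464) - 455820)*((-143 + 2*(-9*(-19)))/(-180 - 9*(-19)) - 79886) = ((-74675 + 153464) - 455820)*((-143 + 2*171)/(-180 + 171) - 79886) = (78789 - 455820)*((-143 + 342)/(-9) - 79886) = -377031*(-⅑*199 - 79886) = -377031*(-199/9 - 79886) = -377031*(-719173/9) = 90383505121/3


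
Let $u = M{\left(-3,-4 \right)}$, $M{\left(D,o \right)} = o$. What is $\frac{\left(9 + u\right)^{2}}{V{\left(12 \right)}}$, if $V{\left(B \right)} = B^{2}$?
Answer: $\frac{25}{144} \approx 0.17361$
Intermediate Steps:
$u = -4$
$\frac{\left(9 + u\right)^{2}}{V{\left(12 \right)}} = \frac{\left(9 - 4\right)^{2}}{12^{2}} = \frac{5^{2}}{144} = 25 \cdot \frac{1}{144} = \frac{25}{144}$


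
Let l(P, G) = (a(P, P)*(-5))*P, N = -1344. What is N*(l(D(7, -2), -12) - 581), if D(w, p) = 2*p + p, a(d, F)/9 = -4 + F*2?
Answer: 6586944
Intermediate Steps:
a(d, F) = -36 + 18*F (a(d, F) = 9*(-4 + F*2) = 9*(-4 + 2*F) = -36 + 18*F)
D(w, p) = 3*p
l(P, G) = P*(180 - 90*P) (l(P, G) = ((-36 + 18*P)*(-5))*P = (180 - 90*P)*P = P*(180 - 90*P))
N*(l(D(7, -2), -12) - 581) = -1344*(90*(3*(-2))*(2 - 3*(-2)) - 581) = -1344*(90*(-6)*(2 - 1*(-6)) - 581) = -1344*(90*(-6)*(2 + 6) - 581) = -1344*(90*(-6)*8 - 581) = -1344*(-4320 - 581) = -1344*(-4901) = 6586944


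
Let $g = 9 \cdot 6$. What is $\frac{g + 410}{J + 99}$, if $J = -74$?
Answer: $\frac{464}{25} \approx 18.56$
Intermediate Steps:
$g = 54$
$\frac{g + 410}{J + 99} = \frac{54 + 410}{-74 + 99} = \frac{464}{25}$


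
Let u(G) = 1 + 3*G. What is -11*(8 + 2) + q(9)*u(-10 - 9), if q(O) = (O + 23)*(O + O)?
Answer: -32366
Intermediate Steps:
q(O) = 2*O*(23 + O) (q(O) = (23 + O)*(2*O) = 2*O*(23 + O))
-11*(8 + 2) + q(9)*u(-10 - 9) = -11*(8 + 2) + (2*9*(23 + 9))*(1 + 3*(-10 - 9)) = -11*10 + (2*9*32)*(1 + 3*(-19)) = -110 + 576*(1 - 57) = -110 + 576*(-56) = -110 - 32256 = -32366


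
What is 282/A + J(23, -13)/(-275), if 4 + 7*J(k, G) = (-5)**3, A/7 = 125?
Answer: 3747/9625 ≈ 0.38930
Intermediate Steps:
A = 875 (A = 7*125 = 875)
J(k, G) = -129/7 (J(k, G) = -4/7 + (1/7)*(-5)**3 = -4/7 + (1/7)*(-125) = -4/7 - 125/7 = -129/7)
282/A + J(23, -13)/(-275) = 282/875 - 129/7/(-275) = 282*(1/875) - 129/7*(-1/275) = 282/875 + 129/1925 = 3747/9625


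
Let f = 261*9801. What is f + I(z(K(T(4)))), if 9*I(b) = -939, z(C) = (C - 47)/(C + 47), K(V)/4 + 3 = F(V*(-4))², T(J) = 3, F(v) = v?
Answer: 7673870/3 ≈ 2.5580e+6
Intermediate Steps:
K(V) = -12 + 64*V² (K(V) = -12 + 4*(V*(-4))² = -12 + 4*(-4*V)² = -12 + 4*(16*V²) = -12 + 64*V²)
z(C) = (-47 + C)/(47 + C)
f = 2558061
I(b) = -313/3 (I(b) = (⅑)*(-939) = -313/3)
f + I(z(K(T(4)))) = 2558061 - 313/3 = 7673870/3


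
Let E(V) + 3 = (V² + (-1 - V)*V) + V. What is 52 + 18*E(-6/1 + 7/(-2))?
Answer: -2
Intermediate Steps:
E(V) = -3 + V + V² + V*(-1 - V) (E(V) = -3 + ((V² + (-1 - V)*V) + V) = -3 + ((V² + V*(-1 - V)) + V) = -3 + (V + V² + V*(-1 - V)) = -3 + V + V² + V*(-1 - V))
52 + 18*E(-6/1 + 7/(-2)) = 52 + 18*(-3) = 52 - 54 = -2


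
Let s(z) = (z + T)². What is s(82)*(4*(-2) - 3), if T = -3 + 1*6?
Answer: -79475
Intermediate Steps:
T = 3 (T = -3 + 6 = 3)
s(z) = (3 + z)² (s(z) = (z + 3)² = (3 + z)²)
s(82)*(4*(-2) - 3) = (3 + 82)²*(4*(-2) - 3) = 85²*(-8 - 3) = 7225*(-11) = -79475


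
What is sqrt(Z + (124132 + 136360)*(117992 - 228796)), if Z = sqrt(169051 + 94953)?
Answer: sqrt(-28863555568 + 2*sqrt(66001)) ≈ 1.6989e+5*I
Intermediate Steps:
Z = 2*sqrt(66001) (Z = sqrt(264004) = 2*sqrt(66001) ≈ 513.81)
sqrt(Z + (124132 + 136360)*(117992 - 228796)) = sqrt(2*sqrt(66001) + (124132 + 136360)*(117992 - 228796)) = sqrt(2*sqrt(66001) + 260492*(-110804)) = sqrt(2*sqrt(66001) - 28863555568) = sqrt(-28863555568 + 2*sqrt(66001))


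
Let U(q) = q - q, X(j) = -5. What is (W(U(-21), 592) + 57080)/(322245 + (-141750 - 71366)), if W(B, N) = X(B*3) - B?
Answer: 57075/109129 ≈ 0.52300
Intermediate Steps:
U(q) = 0
W(B, N) = -5 - B
(W(U(-21), 592) + 57080)/(322245 + (-141750 - 71366)) = ((-5 - 1*0) + 57080)/(322245 + (-141750 - 71366)) = ((-5 + 0) + 57080)/(322245 - 213116) = (-5 + 57080)/109129 = 57075*(1/109129) = 57075/109129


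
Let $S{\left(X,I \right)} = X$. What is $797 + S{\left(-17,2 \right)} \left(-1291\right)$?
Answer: $22744$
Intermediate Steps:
$797 + S{\left(-17,2 \right)} \left(-1291\right) = 797 - -21947 = 797 + 21947 = 22744$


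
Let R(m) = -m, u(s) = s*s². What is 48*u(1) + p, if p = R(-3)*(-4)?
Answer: 36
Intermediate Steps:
u(s) = s³
p = -12 (p = -1*(-3)*(-4) = 3*(-4) = -12)
48*u(1) + p = 48*1³ - 12 = 48*1 - 12 = 48 - 12 = 36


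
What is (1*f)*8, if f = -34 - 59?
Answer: -744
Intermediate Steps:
f = -93
(1*f)*8 = (1*(-93))*8 = -93*8 = -744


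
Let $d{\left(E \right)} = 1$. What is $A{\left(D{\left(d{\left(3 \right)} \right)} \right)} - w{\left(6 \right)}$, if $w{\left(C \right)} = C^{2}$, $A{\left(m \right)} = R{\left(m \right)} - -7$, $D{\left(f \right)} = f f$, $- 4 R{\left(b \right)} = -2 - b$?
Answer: $- \frac{113}{4} \approx -28.25$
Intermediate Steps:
$R{\left(b \right)} = \frac{1}{2} + \frac{b}{4}$ ($R{\left(b \right)} = - \frac{-2 - b}{4} = \frac{1}{2} + \frac{b}{4}$)
$D{\left(f \right)} = f^{2}$
$A{\left(m \right)} = \frac{15}{2} + \frac{m}{4}$ ($A{\left(m \right)} = \left(\frac{1}{2} + \frac{m}{4}\right) - -7 = \left(\frac{1}{2} + \frac{m}{4}\right) + 7 = \frac{15}{2} + \frac{m}{4}$)
$A{\left(D{\left(d{\left(3 \right)} \right)} \right)} - w{\left(6 \right)} = \left(\frac{15}{2} + \frac{1^{2}}{4}\right) - 6^{2} = \left(\frac{15}{2} + \frac{1}{4} \cdot 1\right) - 36 = \left(\frac{15}{2} + \frac{1}{4}\right) - 36 = \frac{31}{4} - 36 = - \frac{113}{4}$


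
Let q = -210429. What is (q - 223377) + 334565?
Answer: -99241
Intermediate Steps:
(q - 223377) + 334565 = (-210429 - 223377) + 334565 = -433806 + 334565 = -99241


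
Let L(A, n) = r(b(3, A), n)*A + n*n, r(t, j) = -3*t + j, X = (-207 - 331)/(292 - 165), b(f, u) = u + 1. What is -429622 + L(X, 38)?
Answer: -6909342704/16129 ≈ -4.2838e+5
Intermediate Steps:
b(f, u) = 1 + u
X = -538/127 ≈ -4.2362
r(t, j) = j - 3*t
L(A, n) = n**2 + A*(-3 + n - 3*A) (L(A, n) = (n - 3*(1 + A))*A + n*n = (n + (-3 - 3*A))*A + n**2 = (-3 + n - 3*A)*A + n**2 = A*(-3 + n - 3*A) + n**2 = n**2 + A*(-3 + n - 3*A))
-429622 + L(X, 38) = -429622 + (38**2 - 538*(-3 + 38 - 3*(-538/127))/127) = -429622 + (1444 - 538*(-3 + 38 + 1614/127)/127) = -429622 + (1444 - 538/127*6059/127) = -429622 + (1444 - 3259742/16129) = -429622 + 20030534/16129 = -6909342704/16129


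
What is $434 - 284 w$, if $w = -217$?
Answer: $62062$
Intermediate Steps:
$434 - 284 w = 434 - -61628 = 434 + 61628 = 62062$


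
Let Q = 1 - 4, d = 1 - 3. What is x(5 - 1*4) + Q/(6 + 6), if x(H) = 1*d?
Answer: -9/4 ≈ -2.2500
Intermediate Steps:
d = -2
Q = -3
x(H) = -2 (x(H) = 1*(-2) = -2)
x(5 - 1*4) + Q/(6 + 6) = -2 - 3/(6 + 6) = -2 - 3/12 = -2 + (1/12)*(-3) = -2 - 1/4 = -9/4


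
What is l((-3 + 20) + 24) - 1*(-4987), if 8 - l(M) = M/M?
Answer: 4994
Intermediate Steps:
l(M) = 7 (l(M) = 8 - M/M = 8 - 1*1 = 8 - 1 = 7)
l((-3 + 20) + 24) - 1*(-4987) = 7 - 1*(-4987) = 7 + 4987 = 4994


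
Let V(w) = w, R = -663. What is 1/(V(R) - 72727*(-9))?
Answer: 1/653880 ≈ 1.5293e-6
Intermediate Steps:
1/(V(R) - 72727*(-9)) = 1/(-663 - 72727*(-9)) = 1/(-663 + 654543) = 1/653880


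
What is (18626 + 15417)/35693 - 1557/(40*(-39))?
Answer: 36227027/18560360 ≈ 1.9518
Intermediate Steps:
(18626 + 15417)/35693 - 1557/(40*(-39)) = 34043*(1/35693) - 1557/(-1560) = 34043/35693 - 1557*(-1/1560) = 34043/35693 + 519/520 = 36227027/18560360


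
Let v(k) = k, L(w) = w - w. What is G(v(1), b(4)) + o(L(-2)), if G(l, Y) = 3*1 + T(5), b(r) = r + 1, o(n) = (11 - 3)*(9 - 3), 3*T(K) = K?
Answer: 158/3 ≈ 52.667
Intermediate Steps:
L(w) = 0
T(K) = K/3
o(n) = 48 (o(n) = 8*6 = 48)
b(r) = 1 + r
G(l, Y) = 14/3 (G(l, Y) = 3*1 + (⅓)*5 = 3 + 5/3 = 14/3)
G(v(1), b(4)) + o(L(-2)) = 14/3 + 48 = 158/3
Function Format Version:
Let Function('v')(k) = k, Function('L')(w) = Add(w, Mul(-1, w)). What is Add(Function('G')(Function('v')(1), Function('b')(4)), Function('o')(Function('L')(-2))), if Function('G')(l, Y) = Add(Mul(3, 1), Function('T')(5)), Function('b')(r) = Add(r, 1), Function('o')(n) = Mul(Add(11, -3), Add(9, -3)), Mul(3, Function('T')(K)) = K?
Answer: Rational(158, 3) ≈ 52.667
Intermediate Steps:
Function('L')(w) = 0
Function('T')(K) = Mul(Rational(1, 3), K)
Function('o')(n) = 48 (Function('o')(n) = Mul(8, 6) = 48)
Function('b')(r) = Add(1, r)
Function('G')(l, Y) = Rational(14, 3) (Function('G')(l, Y) = Add(Mul(3, 1), Mul(Rational(1, 3), 5)) = Add(3, Rational(5, 3)) = Rational(14, 3))
Add(Function('G')(Function('v')(1), Function('b')(4)), Function('o')(Function('L')(-2))) = Add(Rational(14, 3), 48) = Rational(158, 3)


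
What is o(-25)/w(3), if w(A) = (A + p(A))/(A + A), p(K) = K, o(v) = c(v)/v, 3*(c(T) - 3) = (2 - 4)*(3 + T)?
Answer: -53/75 ≈ -0.70667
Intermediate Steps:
c(T) = 1 - 2*T/3 (c(T) = 3 + ((2 - 4)*(3 + T))/3 = 3 + (-2*(3 + T))/3 = 3 + (-6 - 2*T)/3 = 3 + (-2 - 2*T/3) = 1 - 2*T/3)
o(v) = (1 - 2*v/3)/v
w(A) = 1 (w(A) = (A + A)/(A + A) = (2*A)/((2*A)) = (2*A)*(1/(2*A)) = 1)
o(-25)/w(3) = (-2/3 + 1/(-25))/1 = (-2/3 - 1/25)*1 = -53/75*1 = -53/75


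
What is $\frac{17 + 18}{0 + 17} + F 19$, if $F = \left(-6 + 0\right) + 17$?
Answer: $\frac{3588}{17} \approx 211.06$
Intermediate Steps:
$F = 11$ ($F = -6 + 17 = 11$)
$\frac{17 + 18}{0 + 17} + F 19 = \frac{17 + 18}{0 + 17} + 11 \cdot 19 = \frac{35}{17} + 209 = \frac{3588}{17}$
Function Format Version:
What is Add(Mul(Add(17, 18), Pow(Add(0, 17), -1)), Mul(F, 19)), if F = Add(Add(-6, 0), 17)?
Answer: Rational(3588, 17) ≈ 211.06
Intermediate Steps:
F = 11 (F = Add(-6, 17) = 11)
Add(Mul(Add(17, 18), Pow(Add(0, 17), -1)), Mul(F, 19)) = Add(Mul(Add(17, 18), Pow(Add(0, 17), -1)), Mul(11, 19)) = Add(Mul(35, Pow(17, -1)), 209) = Add(Mul(35, Rational(1, 17)), 209) = Add(Rational(35, 17), 209) = Rational(3588, 17)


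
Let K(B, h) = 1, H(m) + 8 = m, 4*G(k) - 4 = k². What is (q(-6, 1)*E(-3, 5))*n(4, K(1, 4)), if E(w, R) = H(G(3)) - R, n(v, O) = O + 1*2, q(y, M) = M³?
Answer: -117/4 ≈ -29.250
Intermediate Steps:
G(k) = 1 + k²/4
H(m) = -8 + m
n(v, O) = 2 + O (n(v, O) = O + 2 = 2 + O)
E(w, R) = -19/4 - R (E(w, R) = (-8 + (1 + (¼)*3²)) - R = (-8 + (1 + (¼)*9)) - R = (-8 + (1 + 9/4)) - R = (-8 + 13/4) - R = -19/4 - R)
(q(-6, 1)*E(-3, 5))*n(4, K(1, 4)) = (1³*(-19/4 - 1*5))*(2 + 1) = (1*(-19/4 - 5))*3 = (1*(-39/4))*3 = -39/4*3 = -117/4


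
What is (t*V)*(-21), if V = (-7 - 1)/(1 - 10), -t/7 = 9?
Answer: 1176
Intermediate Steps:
t = -63 (t = -7*9 = -63)
V = 8/9 (V = -8/(-9) = -8*(-⅑) = 8/9 ≈ 0.88889)
(t*V)*(-21) = -63*8/9*(-21) = -56*(-21) = 1176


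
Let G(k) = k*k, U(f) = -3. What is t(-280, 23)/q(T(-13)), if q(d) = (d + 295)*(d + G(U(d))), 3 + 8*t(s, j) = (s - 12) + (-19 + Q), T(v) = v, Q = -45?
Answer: 359/9024 ≈ 0.039783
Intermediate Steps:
G(k) = k**2
t(s, j) = -79/8 + s/8 (t(s, j) = -3/8 + ((s - 12) + (-19 - 45))/8 = -3/8 + ((-12 + s) - 64)/8 = -3/8 + (-76 + s)/8 = -3/8 + (-19/2 + s/8) = -79/8 + s/8)
q(d) = (9 + d)*(295 + d) (q(d) = (d + 295)*(d + (-3)**2) = (295 + d)*(d + 9) = (295 + d)*(9 + d) = (9 + d)*(295 + d))
t(-280, 23)/q(T(-13)) = (-79/8 + (1/8)*(-280))/(2655 + (-13)**2 + 304*(-13)) = (-79/8 - 35)/(2655 + 169 - 3952) = -359/8/(-1128) = -359/8*(-1/1128) = 359/9024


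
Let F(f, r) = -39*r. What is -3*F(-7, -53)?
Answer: -6201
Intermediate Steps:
-3*F(-7, -53) = -(-117)*(-53) = -3*2067 = -6201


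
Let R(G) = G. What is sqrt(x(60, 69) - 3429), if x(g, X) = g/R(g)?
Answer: 2*I*sqrt(857) ≈ 58.549*I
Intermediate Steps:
x(g, X) = 1 (x(g, X) = g/g = 1)
sqrt(x(60, 69) - 3429) = sqrt(1 - 3429) = sqrt(-3428) = 2*I*sqrt(857)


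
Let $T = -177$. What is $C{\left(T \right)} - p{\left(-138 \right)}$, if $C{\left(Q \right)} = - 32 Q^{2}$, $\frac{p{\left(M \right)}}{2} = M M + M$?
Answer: $-1040340$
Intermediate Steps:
$p{\left(M \right)} = 2 M + 2 M^{2}$ ($p{\left(M \right)} = 2 \left(M M + M\right) = 2 \left(M^{2} + M\right) = 2 \left(M + M^{2}\right) = 2 M + 2 M^{2}$)
$C{\left(T \right)} - p{\left(-138 \right)} = - 32 \left(-177\right)^{2} - 2 \left(-138\right) \left(1 - 138\right) = \left(-32\right) 31329 - 2 \left(-138\right) \left(-137\right) = -1002528 - 37812 = -1040340$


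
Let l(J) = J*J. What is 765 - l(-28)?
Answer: -19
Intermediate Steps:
l(J) = J**2
765 - l(-28) = 765 - 1*(-28)**2 = 765 - 1*784 = 765 - 784 = -19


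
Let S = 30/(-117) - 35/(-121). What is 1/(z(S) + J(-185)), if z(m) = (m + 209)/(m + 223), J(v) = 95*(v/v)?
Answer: 75178/7212369 ≈ 0.010423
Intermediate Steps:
J(v) = 95 (J(v) = 95*1 = 95)
S = 155/4719 (S = 30*(-1/117) - 35*(-1/121) = -10/39 + 35/121 = 155/4719 ≈ 0.032846)
z(m) = (209 + m)/(223 + m)
1/(z(S) + J(-185)) = 1/((209 + 155/4719)/(223 + 155/4719) + 95) = 1/((986426/4719)/(1052492/4719) + 95) = 1/((4719/1052492)*(986426/4719) + 95) = 1/(70459/75178 + 95) = 1/(7212369/75178) = 75178/7212369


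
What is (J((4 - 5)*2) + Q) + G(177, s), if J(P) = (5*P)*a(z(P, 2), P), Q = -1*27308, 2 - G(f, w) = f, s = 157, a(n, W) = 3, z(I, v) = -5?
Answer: -27513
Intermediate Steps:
G(f, w) = 2 - f
Q = -27308
J(P) = 15*P (J(P) = (5*P)*3 = 15*P)
(J((4 - 5)*2) + Q) + G(177, s) = (15*((4 - 5)*2) - 27308) + (2 - 1*177) = (15*(-1*2) - 27308) + (2 - 177) = (15*(-2) - 27308) - 175 = (-30 - 27308) - 175 = -27338 - 175 = -27513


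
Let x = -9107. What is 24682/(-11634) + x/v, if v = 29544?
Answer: -6628221/2727896 ≈ -2.4298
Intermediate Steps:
24682/(-11634) + x/v = 24682/(-11634) - 9107/29544 = 24682*(-1/11634) - 9107*1/29544 = -1763/831 - 9107/29544 = -6628221/2727896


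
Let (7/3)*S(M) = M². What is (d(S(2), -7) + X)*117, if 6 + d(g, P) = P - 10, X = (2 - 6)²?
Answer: -819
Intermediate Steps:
S(M) = 3*M²/7
X = 16 (X = (-4)² = 16)
d(g, P) = -16 + P (d(g, P) = -6 + (P - 10) = -6 + (-10 + P) = -16 + P)
(d(S(2), -7) + X)*117 = ((-16 - 7) + 16)*117 = (-23 + 16)*117 = -7*117 = -819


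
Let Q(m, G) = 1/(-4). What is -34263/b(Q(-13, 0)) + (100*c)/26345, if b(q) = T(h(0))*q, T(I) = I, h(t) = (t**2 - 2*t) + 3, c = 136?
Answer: 240711716/5269 ≈ 45685.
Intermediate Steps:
h(t) = 3 + t**2 - 2*t
Q(m, G) = -1/4
b(q) = 3*q (b(q) = (3 + 0**2 - 2*0)*q = (3 + 0 + 0)*q = 3*q)
-34263/b(Q(-13, 0)) + (100*c)/26345 = -34263/(3*(-1/4)) + (100*136)/26345 = -34263/(-3/4) + 13600*(1/26345) = -34263*(-4/3) + 2720/5269 = 45684 + 2720/5269 = 240711716/5269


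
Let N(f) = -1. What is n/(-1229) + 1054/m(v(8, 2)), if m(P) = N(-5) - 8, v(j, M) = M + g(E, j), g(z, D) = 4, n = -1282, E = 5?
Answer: -1283828/11061 ≈ -116.07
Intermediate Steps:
v(j, M) = 4 + M (v(j, M) = M + 4 = 4 + M)
m(P) = -9 (m(P) = -1 - 8 = -9)
n/(-1229) + 1054/m(v(8, 2)) = -1282/(-1229) + 1054/(-9) = -1282*(-1/1229) + 1054*(-1/9) = 1282/1229 - 1054/9 = -1283828/11061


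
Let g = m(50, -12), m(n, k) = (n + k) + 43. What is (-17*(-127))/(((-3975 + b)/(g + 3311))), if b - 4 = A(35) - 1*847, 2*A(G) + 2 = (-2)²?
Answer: -7323328/4817 ≈ -1520.3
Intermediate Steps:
A(G) = 1 (A(G) = -1 + (½)*(-2)² = -1 + (½)*4 = -1 + 2 = 1)
m(n, k) = 43 + k + n (m(n, k) = (k + n) + 43 = 43 + k + n)
g = 81 (g = 43 - 12 + 50 = 81)
b = -842 (b = 4 + (1 - 1*847) = 4 + (1 - 847) = 4 - 846 = -842)
(-17*(-127))/(((-3975 + b)/(g + 3311))) = (-17*(-127))/(((-3975 - 842)/(81 + 3311))) = 2159/((-4817/3392)) = 2159/((-4817*1/3392)) = 2159/(-4817/3392) = 2159*(-3392/4817) = -7323328/4817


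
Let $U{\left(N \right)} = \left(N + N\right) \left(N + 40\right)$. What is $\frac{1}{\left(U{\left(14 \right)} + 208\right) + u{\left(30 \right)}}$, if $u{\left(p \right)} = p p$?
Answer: $\frac{1}{2620} \approx 0.00038168$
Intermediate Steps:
$U{\left(N \right)} = 2 N \left(40 + N\right)$
$u{\left(p \right)} = p^{2}$
$\frac{1}{\left(U{\left(14 \right)} + 208\right) + u{\left(30 \right)}} = \frac{1}{\left(2 \cdot 14 \left(40 + 14\right) + 208\right) + 30^{2}} = \frac{1}{\left(2 \cdot 14 \cdot 54 + 208\right) + 900} = \frac{1}{\left(1512 + 208\right) + 900} = \frac{1}{1720 + 900} = \frac{1}{2620}$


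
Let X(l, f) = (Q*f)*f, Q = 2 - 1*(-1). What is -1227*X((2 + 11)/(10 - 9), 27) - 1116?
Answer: -2684565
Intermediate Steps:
Q = 3 (Q = 2 + 1 = 3)
X(l, f) = 3*f**2 (X(l, f) = (3*f)*f = 3*f**2)
-1227*X((2 + 11)/(10 - 9), 27) - 1116 = -3681*27**2 - 1116 = -3681*729 - 1116 = -1227*2187 - 1116 = -2683449 - 1116 = -2684565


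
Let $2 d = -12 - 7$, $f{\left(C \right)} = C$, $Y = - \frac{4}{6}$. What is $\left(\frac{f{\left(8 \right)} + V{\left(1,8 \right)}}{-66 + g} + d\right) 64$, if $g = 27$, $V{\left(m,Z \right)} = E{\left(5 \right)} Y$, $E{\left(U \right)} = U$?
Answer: $- \frac{72032}{117} \approx -615.66$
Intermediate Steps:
$Y = - \frac{2}{3}$ ($Y = \left(-4\right) \frac{1}{6} = - \frac{2}{3} \approx -0.66667$)
$V{\left(m,Z \right)} = - \frac{10}{3}$ ($V{\left(m,Z \right)} = 5 \left(- \frac{2}{3}\right) = - \frac{10}{3}$)
$d = - \frac{19}{2}$ ($d = \frac{-12 - 7}{2} = \frac{1}{2} \left(-19\right) = - \frac{19}{2} \approx -9.5$)
$\left(\frac{f{\left(8 \right)} + V{\left(1,8 \right)}}{-66 + g} + d\right) 64 = \left(\frac{8 - \frac{10}{3}}{-66 + 27} - \frac{19}{2}\right) 64 = \left(\frac{14}{3 \left(-39\right)} - \frac{19}{2}\right) 64 = \left(\frac{14}{3} \left(- \frac{1}{39}\right) - \frac{19}{2}\right) 64 = \left(- \frac{14}{117} - \frac{19}{2}\right) 64 = \left(- \frac{2251}{234}\right) 64 = - \frac{72032}{117}$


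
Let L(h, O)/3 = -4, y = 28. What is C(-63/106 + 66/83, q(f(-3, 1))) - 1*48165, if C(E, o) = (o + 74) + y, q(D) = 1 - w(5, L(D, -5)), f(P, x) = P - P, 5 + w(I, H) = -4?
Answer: -48053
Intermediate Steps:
L(h, O) = -12 (L(h, O) = 3*(-4) = -12)
w(I, H) = -9 (w(I, H) = -5 - 4 = -9)
f(P, x) = 0
q(D) = 10 (q(D) = 1 - 1*(-9) = 1 + 9 = 10)
C(E, o) = 102 + o (C(E, o) = (o + 74) + 28 = (74 + o) + 28 = 102 + o)
C(-63/106 + 66/83, q(f(-3, 1))) - 1*48165 = (102 + 10) - 1*48165 = 112 - 48165 = -48053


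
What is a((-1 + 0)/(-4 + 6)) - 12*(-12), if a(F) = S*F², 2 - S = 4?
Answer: 287/2 ≈ 143.50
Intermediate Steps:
S = -2 (S = 2 - 1*4 = 2 - 4 = -2)
a(F) = -2*F²
a((-1 + 0)/(-4 + 6)) - 12*(-12) = -2*(-1 + 0)²/(-4 + 6)² - 12*(-12) = -2*(-1/2)² + 144 = -2*(-1*½)² + 144 = -2*(-½)² + 144 = -2*¼ + 144 = -½ + 144 = 287/2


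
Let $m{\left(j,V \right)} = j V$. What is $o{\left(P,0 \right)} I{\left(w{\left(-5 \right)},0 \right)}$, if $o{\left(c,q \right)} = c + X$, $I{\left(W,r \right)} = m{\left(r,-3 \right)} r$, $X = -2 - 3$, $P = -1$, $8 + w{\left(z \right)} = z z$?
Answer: $0$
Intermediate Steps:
$w{\left(z \right)} = -8 + z^{2}$ ($w{\left(z \right)} = -8 + z z = -8 + z^{2}$)
$X = -5$ ($X = -2 - 3 = -5$)
$m{\left(j,V \right)} = V j$
$I{\left(W,r \right)} = - 3 r^{2}$ ($I{\left(W,r \right)} = - 3 r r = - 3 r^{2}$)
$o{\left(c,q \right)} = -5 + c$ ($o{\left(c,q \right)} = c - 5 = -5 + c$)
$o{\left(P,0 \right)} I{\left(w{\left(-5 \right)},0 \right)} = \left(-5 - 1\right) \left(- 3 \cdot 0^{2}\right) = - 6 \left(\left(-3\right) 0\right) = \left(-6\right) 0 = 0$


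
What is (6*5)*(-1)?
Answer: -30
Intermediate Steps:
(6*5)*(-1) = 30*(-1) = -30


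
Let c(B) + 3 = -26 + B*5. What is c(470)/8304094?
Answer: 2321/8304094 ≈ 0.00027950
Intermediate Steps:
c(B) = -29 + 5*B (c(B) = -3 + (-26 + B*5) = -3 + (-26 + 5*B) = -29 + 5*B)
c(470)/8304094 = (-29 + 5*470)/8304094 = (-29 + 2350)*(1/8304094) = 2321*(1/8304094) = 2321/8304094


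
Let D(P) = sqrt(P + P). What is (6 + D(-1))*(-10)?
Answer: -60 - 10*I*sqrt(2) ≈ -60.0 - 14.142*I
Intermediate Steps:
D(P) = sqrt(2)*sqrt(P) (D(P) = sqrt(2*P) = sqrt(2)*sqrt(P))
(6 + D(-1))*(-10) = (6 + sqrt(2)*sqrt(-1))*(-10) = (6 + sqrt(2)*I)*(-10) = (6 + I*sqrt(2))*(-10) = -60 - 10*I*sqrt(2)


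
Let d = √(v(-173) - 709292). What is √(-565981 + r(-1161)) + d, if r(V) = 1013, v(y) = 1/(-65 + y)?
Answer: I*(3*√4464126254 + 476*√141242)/238 ≈ 1593.8*I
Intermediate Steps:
d = 3*I*√4464126254/238 (d = √(1/(-65 - 173) - 709292) = √(1/(-238) - 709292) = √(-1/238 - 709292) = √(-168811497/238) = 3*I*√4464126254/238 ≈ 842.19*I)
√(-565981 + r(-1161)) + d = √(-565981 + 1013) + 3*I*√4464126254/238 = √(-564968) + 3*I*√4464126254/238 = 2*I*√141242 + 3*I*√4464126254/238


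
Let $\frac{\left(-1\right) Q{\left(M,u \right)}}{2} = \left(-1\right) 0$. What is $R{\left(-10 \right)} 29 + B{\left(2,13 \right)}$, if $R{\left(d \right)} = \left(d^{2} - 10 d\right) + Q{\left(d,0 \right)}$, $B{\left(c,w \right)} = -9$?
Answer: $5791$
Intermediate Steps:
$Q{\left(M,u \right)} = 0$ ($Q{\left(M,u \right)} = - 2 \left(\left(-1\right) 0\right) = \left(-2\right) 0 = 0$)
$R{\left(d \right)} = d^{2} - 10 d$ ($R{\left(d \right)} = \left(d^{2} - 10 d\right) + 0 = d^{2} - 10 d$)
$R{\left(-10 \right)} 29 + B{\left(2,13 \right)} = - 10 \left(-10 - 10\right) 29 - 9 = \left(-10\right) \left(-20\right) 29 - 9 = 200 \cdot 29 - 9 = 5800 - 9 = 5791$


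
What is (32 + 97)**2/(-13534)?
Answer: -16641/13534 ≈ -1.2296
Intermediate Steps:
(32 + 97)**2/(-13534) = 129**2*(-1/13534) = 16641*(-1/13534) = -16641/13534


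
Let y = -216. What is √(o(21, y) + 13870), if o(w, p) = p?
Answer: √13654 ≈ 116.85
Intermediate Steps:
√(o(21, y) + 13870) = √(-216 + 13870) = √13654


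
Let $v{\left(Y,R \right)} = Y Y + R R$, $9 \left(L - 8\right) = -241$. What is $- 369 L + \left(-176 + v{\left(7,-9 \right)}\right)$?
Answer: $6883$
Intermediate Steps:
$L = - \frac{169}{9}$ ($L = 8 + \frac{1}{9} \left(-241\right) = 8 - \frac{241}{9} = - \frac{169}{9} \approx -18.778$)
$v{\left(Y,R \right)} = R^{2} + Y^{2}$ ($v{\left(Y,R \right)} = Y^{2} + R^{2} = R^{2} + Y^{2}$)
$- 369 L + \left(-176 + v{\left(7,-9 \right)}\right) = \left(-369\right) \left(- \frac{169}{9}\right) + \left(-176 + \left(\left(-9\right)^{2} + 7^{2}\right)\right) = 6929 + \left(-176 + \left(81 + 49\right)\right) = 6929 + \left(-176 + 130\right) = 6929 - 46 = 6883$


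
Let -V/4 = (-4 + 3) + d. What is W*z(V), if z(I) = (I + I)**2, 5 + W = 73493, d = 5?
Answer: 75251712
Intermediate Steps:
W = 73488 (W = -5 + 73493 = 73488)
V = -16 (V = -4*((-4 + 3) + 5) = -4*(-1 + 5) = -4*4 = -16)
z(I) = 4*I**2 (z(I) = (2*I)**2 = 4*I**2)
W*z(V) = 73488*(4*(-16)**2) = 73488*(4*256) = 73488*1024 = 75251712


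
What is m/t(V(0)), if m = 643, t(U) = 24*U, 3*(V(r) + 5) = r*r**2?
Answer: -643/120 ≈ -5.3583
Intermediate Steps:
V(r) = -5 + r**3/3 (V(r) = -5 + (r*r**2)/3 = -5 + r**3/3)
m/t(V(0)) = 643/((24*(-5 + (1/3)*0**3))) = 643/((24*(-5 + (1/3)*0))) = 643/((24*(-5 + 0))) = 643/((24*(-5))) = 643/(-120) = 643*(-1/120) = -643/120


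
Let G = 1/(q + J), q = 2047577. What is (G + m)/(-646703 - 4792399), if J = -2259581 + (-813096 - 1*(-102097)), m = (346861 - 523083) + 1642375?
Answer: -225543936243/836717910551 ≈ -0.26956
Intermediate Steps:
m = 1466153 (m = -176222 + 1642375 = 1466153)
J = -2970580 (J = -2259581 + (-813096 + 102097) = -2259581 - 710999 = -2970580)
G = -1/923003 (G = 1/(2047577 - 2970580) = 1/(-923003) = -1/923003 ≈ -1.0834e-6)
(G + m)/(-646703 - 4792399) = (-1/923003 + 1466153)/(-646703 - 4792399) = (1353263617458/923003)/(-5439102) = (1353263617458/923003)*(-1/5439102) = -225543936243/836717910551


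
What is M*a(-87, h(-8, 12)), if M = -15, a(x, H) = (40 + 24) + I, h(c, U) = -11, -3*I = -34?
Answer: -1130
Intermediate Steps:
I = 34/3 (I = -1/3*(-34) = 34/3 ≈ 11.333)
a(x, H) = 226/3 (a(x, H) = (40 + 24) + 34/3 = 64 + 34/3 = 226/3)
M*a(-87, h(-8, 12)) = -15*226/3 = -1130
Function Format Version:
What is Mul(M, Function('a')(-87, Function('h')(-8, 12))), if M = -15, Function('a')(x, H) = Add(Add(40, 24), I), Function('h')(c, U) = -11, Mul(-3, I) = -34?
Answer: -1130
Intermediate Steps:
I = Rational(34, 3) (I = Mul(Rational(-1, 3), -34) = Rational(34, 3) ≈ 11.333)
Function('a')(x, H) = Rational(226, 3) (Function('a')(x, H) = Add(Add(40, 24), Rational(34, 3)) = Add(64, Rational(34, 3)) = Rational(226, 3))
Mul(M, Function('a')(-87, Function('h')(-8, 12))) = Mul(-15, Rational(226, 3)) = -1130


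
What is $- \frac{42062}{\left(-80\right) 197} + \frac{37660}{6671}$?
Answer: $\frac{62436943}{7509640} \approx 8.3142$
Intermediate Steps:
$- \frac{42062}{\left(-80\right) 197} + \frac{37660}{6671} = - \frac{42062}{-15760} + 37660 \cdot \frac{1}{6671} = \left(-42062\right) \left(- \frac{1}{15760}\right) + \frac{5380}{953} = \frac{21031}{7880} + \frac{5380}{953} = \frac{62436943}{7509640}$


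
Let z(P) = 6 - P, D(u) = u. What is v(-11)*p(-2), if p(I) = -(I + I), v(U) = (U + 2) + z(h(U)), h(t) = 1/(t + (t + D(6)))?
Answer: -47/4 ≈ -11.750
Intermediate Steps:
h(t) = 1/(6 + 2*t) (h(t) = 1/(t + (t + 6)) = 1/(t + (6 + t)) = 1/(6 + 2*t))
v(U) = 8 + U - 1/(2*(3 + U)) (v(U) = (U + 2) + (6 - 1/(2*(3 + U))) = (2 + U) + (6 - 1/(2*(3 + U))) = 8 + U - 1/(2*(3 + U)))
p(I) = -2*I
v(-11)*p(-2) = ((-½ + (3 - 11)*(8 - 11))/(3 - 11))*(-2*(-2)) = ((-½ - 8*(-3))/(-8))*4 = -(-½ + 24)/8*4 = -⅛*47/2*4 = -47/16*4 = -47/4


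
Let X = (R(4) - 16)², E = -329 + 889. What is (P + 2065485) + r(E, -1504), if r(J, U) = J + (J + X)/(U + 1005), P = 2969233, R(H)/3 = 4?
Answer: 2512603146/499 ≈ 5.0353e+6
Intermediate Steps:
R(H) = 12 (R(H) = 3*4 = 12)
E = 560
X = 16 (X = (12 - 16)² = (-4)² = 16)
r(J, U) = J + (16 + J)/(1005 + U) (r(J, U) = J + (J + 16)/(U + 1005) = J + (16 + J)/(1005 + U))
(P + 2065485) + r(E, -1504) = (2969233 + 2065485) + (16 + 1006*560 + 560*(-1504))/(1005 - 1504) = 5034718 + (16 + 563360 - 842240)/(-499) = 5034718 - 1/499*(-278864) = 5034718 + 278864/499 = 2512603146/499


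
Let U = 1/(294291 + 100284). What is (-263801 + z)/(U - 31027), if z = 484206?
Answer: -86966302875/12242478524 ≈ -7.1037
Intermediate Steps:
U = 1/394575 ≈ 2.5344e-6
(-263801 + z)/(U - 31027) = (-263801 + 484206)/(1/394575 - 31027) = 220405/(-12242478524/394575) = 220405*(-394575/12242478524) = -86966302875/12242478524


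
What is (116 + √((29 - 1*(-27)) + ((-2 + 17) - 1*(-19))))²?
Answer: 13546 + 696*√10 ≈ 15747.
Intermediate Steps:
(116 + √((29 - 1*(-27)) + ((-2 + 17) - 1*(-19))))² = (116 + √((29 + 27) + (15 + 19)))² = (116 + √(56 + 34))² = (116 + √90)² = (116 + 3*√10)²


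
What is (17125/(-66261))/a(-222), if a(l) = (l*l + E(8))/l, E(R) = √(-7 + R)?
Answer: 253450/217711559 ≈ 0.0011642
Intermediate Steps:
a(l) = (1 + l²)/l (a(l) = (l*l + √(-7 + 8))/l = (l² + √1)/l = (l² + 1)/l = (1 + l²)/l)
(17125/(-66261))/a(-222) = (17125/(-66261))/(-222 + 1/(-222)) = (17125*(-1/66261))/(-222 - 1/222) = -17125/(66261*(-49285/222)) = -17125/66261*(-222/49285) = 253450/217711559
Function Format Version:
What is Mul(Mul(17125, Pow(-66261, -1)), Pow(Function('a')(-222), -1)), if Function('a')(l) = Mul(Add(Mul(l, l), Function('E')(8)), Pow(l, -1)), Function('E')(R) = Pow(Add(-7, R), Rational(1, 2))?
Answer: Rational(253450, 217711559) ≈ 0.0011642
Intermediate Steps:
Function('a')(l) = Mul(Pow(l, -1), Add(1, Pow(l, 2))) (Function('a')(l) = Mul(Add(Mul(l, l), Pow(Add(-7, 8), Rational(1, 2))), Pow(l, -1)) = Mul(Add(Pow(l, 2), Pow(1, Rational(1, 2))), Pow(l, -1)) = Mul(Add(Pow(l, 2), 1), Pow(l, -1)) = Mul(Add(1, Pow(l, 2)), Pow(l, -1)) = Mul(Pow(l, -1), Add(1, Pow(l, 2))))
Mul(Mul(17125, Pow(-66261, -1)), Pow(Function('a')(-222), -1)) = Mul(Mul(17125, Pow(-66261, -1)), Pow(Add(-222, Pow(-222, -1)), -1)) = Mul(Mul(17125, Rational(-1, 66261)), Pow(Add(-222, Rational(-1, 222)), -1)) = Mul(Rational(-17125, 66261), Pow(Rational(-49285, 222), -1)) = Mul(Rational(-17125, 66261), Rational(-222, 49285)) = Rational(253450, 217711559)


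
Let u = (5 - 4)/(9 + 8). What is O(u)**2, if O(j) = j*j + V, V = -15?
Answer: 18783556/83521 ≈ 224.90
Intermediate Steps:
u = 1/17 ≈ 0.058824
O(j) = -15 + j**2 (O(j) = j*j - 15 = j**2 - 15 = -15 + j**2)
O(u)**2 = (-15 + (1/17)**2)**2 = (-15 + 1/289)**2 = (-4334/289)**2 = 18783556/83521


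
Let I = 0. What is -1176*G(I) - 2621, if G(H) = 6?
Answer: -9677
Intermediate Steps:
-1176*G(I) - 2621 = -1176*6 - 2621 = -7056 - 2621 = -9677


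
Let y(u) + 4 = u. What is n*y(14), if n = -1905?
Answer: -19050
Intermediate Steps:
y(u) = -4 + u
n*y(14) = -1905*(-4 + 14) = -1905*10 = -19050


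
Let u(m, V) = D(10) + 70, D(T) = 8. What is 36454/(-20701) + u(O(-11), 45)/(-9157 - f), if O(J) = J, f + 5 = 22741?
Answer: -388080700/220072331 ≈ -1.7634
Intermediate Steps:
f = 22736 (f = -5 + 22741 = 22736)
u(m, V) = 78 (u(m, V) = 8 + 70 = 78)
36454/(-20701) + u(O(-11), 45)/(-9157 - f) = 36454/(-20701) + 78/(-9157 - 1*22736) = 36454*(-1/20701) + 78/(-9157 - 22736) = -36454/20701 + 78/(-31893) = -36454/20701 + 78*(-1/31893) = -36454/20701 - 26/10631 = -388080700/220072331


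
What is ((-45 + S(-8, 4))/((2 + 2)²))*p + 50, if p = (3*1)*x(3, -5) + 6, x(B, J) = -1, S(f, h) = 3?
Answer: 337/8 ≈ 42.125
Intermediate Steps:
p = 3 (p = (3*1)*(-1) + 6 = 3*(-1) + 6 = -3 + 6 = 3)
((-45 + S(-8, 4))/((2 + 2)²))*p + 50 = ((-45 + 3)/((2 + 2)²))*3 + 50 = -42/(4²)*3 + 50 = -42/16*3 + 50 = -42*1/16*3 + 50 = -21/8*3 + 50 = -63/8 + 50 = 337/8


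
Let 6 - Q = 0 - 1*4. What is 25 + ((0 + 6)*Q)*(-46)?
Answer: -2735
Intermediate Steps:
Q = 10 (Q = 6 - (0 - 1*4) = 6 - (0 - 4) = 6 - 1*(-4) = 6 + 4 = 10)
25 + ((0 + 6)*Q)*(-46) = 25 + ((0 + 6)*10)*(-46) = 25 + (6*10)*(-46) = 25 + 60*(-46) = 25 - 2760 = -2735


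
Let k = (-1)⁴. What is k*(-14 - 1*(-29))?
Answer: 15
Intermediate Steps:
k = 1
k*(-14 - 1*(-29)) = 1*(-14 - 1*(-29)) = 1*(-14 + 29) = 1*15 = 15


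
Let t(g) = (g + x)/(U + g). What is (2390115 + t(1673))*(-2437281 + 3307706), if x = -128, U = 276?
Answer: 4054731834264000/1949 ≈ 2.0804e+12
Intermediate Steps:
t(g) = (-128 + g)/(276 + g) (t(g) = (g - 128)/(276 + g) = (-128 + g)/(276 + g))
(2390115 + t(1673))*(-2437281 + 3307706) = (2390115 + (-128 + 1673)/(276 + 1673))*(-2437281 + 3307706) = (2390115 + 1545/1949)*870425 = (4658335680/1949)*870425 = 4054731834264000/1949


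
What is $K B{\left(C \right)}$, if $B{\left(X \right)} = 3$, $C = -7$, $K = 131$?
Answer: $393$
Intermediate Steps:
$K B{\left(C \right)} = 131 \cdot 3 = 393$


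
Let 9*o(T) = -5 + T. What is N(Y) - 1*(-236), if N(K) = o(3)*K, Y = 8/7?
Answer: 14852/63 ≈ 235.75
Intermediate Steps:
o(T) = -5/9 + T/9 (o(T) = (-5 + T)/9 = -5/9 + T/9)
Y = 8/7 (Y = 8*(1/7) = 8/7 ≈ 1.1429)
N(K) = -2*K/9 (N(K) = (-5/9 + (1/9)*3)*K = (-5/9 + 1/3)*K = -2*K/9)
N(Y) - 1*(-236) = -2/9*8/7 - 1*(-236) = -16/63 + 236 = 14852/63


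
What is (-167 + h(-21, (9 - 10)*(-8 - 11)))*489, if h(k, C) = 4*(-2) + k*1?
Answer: -95844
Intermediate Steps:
h(k, C) = -8 + k
(-167 + h(-21, (9 - 10)*(-8 - 11)))*489 = (-167 + (-8 - 21))*489 = (-167 - 29)*489 = -196*489 = -95844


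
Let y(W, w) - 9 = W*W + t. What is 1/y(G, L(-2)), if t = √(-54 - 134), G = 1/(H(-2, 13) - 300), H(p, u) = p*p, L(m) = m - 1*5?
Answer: 69089158720/2064997146753 - 15353126912*I*√47/2064997146753 ≈ 0.033457 - 0.050971*I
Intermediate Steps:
L(m) = -5 + m (L(m) = m - 5 = -5 + m)
H(p, u) = p²
G = -1/296 (G = 1/((-2)² - 300) = 1/(4 - 300) = 1/(-296) = -1/296 ≈ -0.0033784)
t = 2*I*√47 (t = √(-188) = 2*I*√47 ≈ 13.711*I)
y(W, w) = 9 + W² + 2*I*√47 (y(W, w) = 9 + (W*W + 2*I*√47) = 9 + (W² + 2*I*√47) = 9 + W² + 2*I*√47)
1/y(G, L(-2)) = 1/(9 + (-1/296)² + 2*I*√47) = 1/(9 + 1/87616 + 2*I*√47) = 1/(788545/87616 + 2*I*√47)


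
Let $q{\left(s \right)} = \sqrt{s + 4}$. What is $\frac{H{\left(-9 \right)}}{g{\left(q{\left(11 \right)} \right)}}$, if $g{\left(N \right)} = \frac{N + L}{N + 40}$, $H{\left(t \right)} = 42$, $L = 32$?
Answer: $\frac{53130}{1009} - \frac{336 \sqrt{15}}{1009} \approx 51.366$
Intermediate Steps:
$q{\left(s \right)} = \sqrt{4 + s}$
$g{\left(N \right)} = \frac{32 + N}{40 + N}$ ($g{\left(N \right)} = \frac{N + 32}{N + 40} = \frac{32 + N}{40 + N}$)
$\frac{H{\left(-9 \right)}}{g{\left(q{\left(11 \right)} \right)}} = \frac{42}{\frac{1}{40 + \sqrt{4 + 11}} \left(32 + \sqrt{4 + 11}\right)} = \frac{42}{\frac{1}{40 + \sqrt{15}} \left(32 + \sqrt{15}\right)} = 42 \frac{40 + \sqrt{15}}{32 + \sqrt{15}} = \frac{42 \left(40 + \sqrt{15}\right)}{32 + \sqrt{15}}$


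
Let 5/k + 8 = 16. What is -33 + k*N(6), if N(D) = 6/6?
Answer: -259/8 ≈ -32.375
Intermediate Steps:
N(D) = 1 (N(D) = 6*(1/6) = 1)
k = 5/8 (k = 5/(-8 + 16) = 5/8 ≈ 0.62500)
-33 + k*N(6) = -33 + (5/8)*1 = -33 + 5/8 = -259/8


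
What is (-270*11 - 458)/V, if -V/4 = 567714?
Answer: 857/567714 ≈ 0.0015096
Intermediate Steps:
V = -2270856 (V = -4*567714 = -2270856)
(-270*11 - 458)/V = (-270*11 - 458)/(-2270856) = (-2970 - 458)*(-1/2270856) = -3428*(-1/2270856) = 857/567714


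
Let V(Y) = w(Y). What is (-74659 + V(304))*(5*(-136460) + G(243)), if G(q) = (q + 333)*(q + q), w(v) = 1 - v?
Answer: 30162010168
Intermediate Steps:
V(Y) = 1 - Y
G(q) = 2*q*(333 + q) (G(q) = (333 + q)*(2*q) = 2*q*(333 + q))
(-74659 + V(304))*(5*(-136460) + G(243)) = (-74659 + (1 - 1*304))*(5*(-136460) + 2*243*(333 + 243)) = (-74659 + (1 - 304))*(-682300 + 2*243*576) = (-74659 - 303)*(-682300 + 279936) = -74962*(-402364) = 30162010168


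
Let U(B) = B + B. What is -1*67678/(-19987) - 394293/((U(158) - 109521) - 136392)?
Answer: 202497917/40568159 ≈ 4.9915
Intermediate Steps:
U(B) = 2*B
-1*67678/(-19987) - 394293/((U(158) - 109521) - 136392) = -1*67678/(-19987) - 394293/((2*158 - 109521) - 136392) = -67678*(-1/19987) - 394293/((316 - 109521) - 136392) = 67678/19987 - 394293/(-109205 - 136392) = 67678/19987 - 394293/(-245597) = 67678/19987 - 394293*(-1/245597) = 67678/19987 + 394293/245597 = 202497917/40568159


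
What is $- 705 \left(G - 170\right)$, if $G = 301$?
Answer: $-92355$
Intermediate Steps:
$- 705 \left(G - 170\right) = - 705 \left(301 - 170\right) = \left(-705\right) 131 = -92355$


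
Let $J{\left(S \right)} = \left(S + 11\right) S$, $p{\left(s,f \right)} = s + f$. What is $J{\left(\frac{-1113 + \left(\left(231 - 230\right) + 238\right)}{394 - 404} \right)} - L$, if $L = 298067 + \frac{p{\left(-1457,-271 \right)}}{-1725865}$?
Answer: $- \frac{2497903447723}{8629325} \approx -2.8947 \cdot 10^{5}$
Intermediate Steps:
$p{\left(s,f \right)} = f + s$
$J{\left(S \right)} = S \left(11 + S\right)$ ($J{\left(S \right)} = \left(11 + S\right) S = S \left(11 + S\right)$)
$L = \frac{514423404683}{1725865}$ ($L = 298067 + \frac{-271 - 1457}{-1725865} = 298067 - - \frac{1728}{1725865} = 298067 + \frac{1728}{1725865} = \frac{514423404683}{1725865} \approx 2.9807 \cdot 10^{5}$)
$J{\left(\frac{-1113 + \left(\left(231 - 230\right) + 238\right)}{394 - 404} \right)} - L = \frac{-1113 + \left(\left(231 - 230\right) + 238\right)}{394 - 404} \left(11 + \frac{-1113 + \left(\left(231 - 230\right) + 238\right)}{394 - 404}\right) - \frac{514423404683}{1725865} = \frac{-1113 + \left(1 + 238\right)}{-10} \left(11 + \frac{-1113 + \left(1 + 238\right)}{-10}\right) - \frac{514423404683}{1725865} = \left(-1113 + 239\right) \left(- \frac{1}{10}\right) \left(11 + \left(-1113 + 239\right) \left(- \frac{1}{10}\right)\right) - \frac{514423404683}{1725865} = \left(-874\right) \left(- \frac{1}{10}\right) \left(11 - - \frac{437}{5}\right) - \frac{514423404683}{1725865} = \frac{437 \left(11 + \frac{437}{5}\right)}{5} - \frac{514423404683}{1725865} = \frac{437}{5} \cdot \frac{492}{5} - \frac{514423404683}{1725865} = \frac{215004}{25} - \frac{514423404683}{1725865} = - \frac{2497903447723}{8629325}$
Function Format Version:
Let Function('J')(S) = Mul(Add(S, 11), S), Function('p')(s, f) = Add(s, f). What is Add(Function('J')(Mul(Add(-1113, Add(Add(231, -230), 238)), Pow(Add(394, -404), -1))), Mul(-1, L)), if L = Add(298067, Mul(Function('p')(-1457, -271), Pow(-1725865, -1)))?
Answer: Rational(-2497903447723, 8629325) ≈ -2.8947e+5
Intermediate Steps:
Function('p')(s, f) = Add(f, s)
Function('J')(S) = Mul(S, Add(11, S)) (Function('J')(S) = Mul(Add(11, S), S) = Mul(S, Add(11, S)))
L = Rational(514423404683, 1725865) (L = Add(298067, Mul(Add(-271, -1457), Pow(-1725865, -1))) = Add(298067, Mul(-1728, Rational(-1, 1725865))) = Add(298067, Rational(1728, 1725865)) = Rational(514423404683, 1725865) ≈ 2.9807e+5)
Add(Function('J')(Mul(Add(-1113, Add(Add(231, -230), 238)), Pow(Add(394, -404), -1))), Mul(-1, L)) = Add(Mul(Mul(Add(-1113, Add(Add(231, -230), 238)), Pow(Add(394, -404), -1)), Add(11, Mul(Add(-1113, Add(Add(231, -230), 238)), Pow(Add(394, -404), -1)))), Mul(-1, Rational(514423404683, 1725865))) = Add(Mul(Mul(Add(-1113, Add(1, 238)), Pow(-10, -1)), Add(11, Mul(Add(-1113, Add(1, 238)), Pow(-10, -1)))), Rational(-514423404683, 1725865)) = Add(Mul(Mul(Add(-1113, 239), Rational(-1, 10)), Add(11, Mul(Add(-1113, 239), Rational(-1, 10)))), Rational(-514423404683, 1725865)) = Add(Mul(Mul(-874, Rational(-1, 10)), Add(11, Mul(-874, Rational(-1, 10)))), Rational(-514423404683, 1725865)) = Add(Mul(Rational(437, 5), Add(11, Rational(437, 5))), Rational(-514423404683, 1725865)) = Add(Mul(Rational(437, 5), Rational(492, 5)), Rational(-514423404683, 1725865)) = Add(Rational(215004, 25), Rational(-514423404683, 1725865)) = Rational(-2497903447723, 8629325)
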